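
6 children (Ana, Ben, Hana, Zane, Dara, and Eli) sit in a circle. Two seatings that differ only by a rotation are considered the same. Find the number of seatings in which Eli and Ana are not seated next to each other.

72

Without the restriction there are (5)! = 120 seatings.
Those with Eli next to Ana: fuse the pair into one unit and seat 5 units around a circle — 2·(4)! = 48.
Subtracting, 120 − 48 = 72.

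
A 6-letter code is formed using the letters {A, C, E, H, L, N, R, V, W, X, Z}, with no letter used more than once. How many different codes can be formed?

332640

With no repetition, fill the 6 letters in order: 11 choices, then 10, down to 6.
11 × 10 × 9 × 8 × 7 × 6 = 332640.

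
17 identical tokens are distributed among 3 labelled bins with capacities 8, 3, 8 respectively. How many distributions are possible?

6

Ignoring the caps, the number of non-negative solutions to x_1+…+x_3 = 17 is C(19,2) = 171.
Subtract solutions that violate a single cap (substitute x_i' = x_i − (cap_i+1)): x_1 ≥ 9 gives C(10,2) = 45; x_2 ≥ 4 gives C(15,2) = 105; x_3 ≥ 9 gives C(10,2) = 45. Together 195.
Add back pairs where two caps are both exceeded: 15 + 0 + 15 = 30.
By inclusion–exclusion the count is 171 − 195 + 30 = 6.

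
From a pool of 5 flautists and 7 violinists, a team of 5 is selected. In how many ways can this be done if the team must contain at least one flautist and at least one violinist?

Unrestricted: C(12,5) = 792 ways to pick any 5 of the 12.
Subtract selections that omit an entire group: no flautists → C(7,5) = 21; no violinists → C(5,5) = 1.
Both groups omitted at once is impossible, so 792 − 22 = 770.

770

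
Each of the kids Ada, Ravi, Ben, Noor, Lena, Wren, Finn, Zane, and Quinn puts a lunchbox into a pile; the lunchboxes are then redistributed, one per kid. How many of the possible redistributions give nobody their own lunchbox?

133496

This is the derangement count D_9: permutations of 9 items with no fixed point.
By inclusion–exclusion this is Σ_{j=0}^{9} (−1)^j C(9,j)·(9−j)!.
Computing: 362880 − 362880 + 181440 − 60480 + 15120 − 3024 + 504 − 72 + 9 − 1 = 133496.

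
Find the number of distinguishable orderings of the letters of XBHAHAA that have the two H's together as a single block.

120

Treat the 2 copies of H as a single block. The multiset to arrange is then {HH, A, A, A, B, X}, 6 items in all.
That gives (6)!/(3!) = 120 arrangements.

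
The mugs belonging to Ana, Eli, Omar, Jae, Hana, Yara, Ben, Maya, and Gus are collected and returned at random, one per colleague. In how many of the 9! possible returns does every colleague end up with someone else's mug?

Count assignments avoiding every fixed point. For any j of the 9 colleagues fixed to their own mug, the other 9−j can be arranged in (9−j)! ways.
By inclusion–exclusion this is Σ_{j=0}^{9} (−1)^j C(9,j)·(9−j)!.
Computing: 362880 − 362880 + 181440 − 60480 + 15120 − 3024 + 504 − 72 + 9 − 1 = 133496.

133496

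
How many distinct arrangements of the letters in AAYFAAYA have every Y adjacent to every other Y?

Treat the 2 copies of Y as a single block. The multiset to arrange is then {YY, A, A, A, A, A, F}, 7 items in all.
That gives (7)!/(5!) = 42 arrangements.

42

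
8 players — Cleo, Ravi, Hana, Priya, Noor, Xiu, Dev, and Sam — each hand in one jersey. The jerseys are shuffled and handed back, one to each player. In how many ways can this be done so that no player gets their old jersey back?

Let Aᵢ be the assignments in which player i gets their old jersey. We want the size of the complement of A₁∪…∪A_8.
By inclusion–exclusion this is Σ_{j=0}^{8} (−1)^j C(8,j)·(8−j)!.
Computing: 40320 − 40320 + 20160 − 6720 + 1680 − 336 + 56 − 8 + 1 = 14833.

14833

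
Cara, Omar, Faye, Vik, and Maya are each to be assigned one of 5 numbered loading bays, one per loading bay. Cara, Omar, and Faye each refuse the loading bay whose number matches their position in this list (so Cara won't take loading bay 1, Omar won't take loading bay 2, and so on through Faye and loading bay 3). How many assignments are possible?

Let Aᵢ (for i ∈ {1, 2, 3}) be the placements that put person i in their forbidden loading bay. Any j of these fix j positions, leaving (5−j)! ways to fill the rest, and there are C(3,j) ways to pick which j.
By inclusion–exclusion, the number of valid placements is Σ_{j=0}^{3} (−1)^j C(3,j)·(5−j)!.
Computing: 120 − 72 + 18 − 2 = 64.

64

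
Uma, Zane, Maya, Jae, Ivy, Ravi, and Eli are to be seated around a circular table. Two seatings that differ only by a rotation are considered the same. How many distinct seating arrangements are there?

Around a circle, 7 distinct people have 7!/7 = (6)! = 720 rotationally distinct seatings.

720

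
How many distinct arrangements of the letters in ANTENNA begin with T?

With the first slot taken by T, it remains to arrange the other 6 letters (ANENNA).
Those 6 letters have A appearing twice and N appearing 3 times, giving (6)!/(3!·2!) = 60.

60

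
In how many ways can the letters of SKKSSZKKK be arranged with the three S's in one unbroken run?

42

Treat the 3 copies of S as a single block. The multiset to arrange is then {SSS, K, K, K, K, K, Z}, 7 items in all.
That gives (7)!/(5!) = 42 arrangements.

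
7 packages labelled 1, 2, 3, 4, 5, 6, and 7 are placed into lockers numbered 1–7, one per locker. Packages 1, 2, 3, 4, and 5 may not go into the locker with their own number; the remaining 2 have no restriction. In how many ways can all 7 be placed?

Let Aᵢ (for 1 ≤ i ≤ 5) be the placements that put package i in its forbidden locker. Any j of these fix j positions, leaving (7−j)! ways to fill the rest, and there are C(5,j) ways to pick which j.
By inclusion–exclusion, the number of valid placements is Σ_{j=0}^{5} (−1)^j C(5,j)·(7−j)!.
Computing: 5040 − 3600 + 1200 − 240 + 30 − 2 = 2428.

2428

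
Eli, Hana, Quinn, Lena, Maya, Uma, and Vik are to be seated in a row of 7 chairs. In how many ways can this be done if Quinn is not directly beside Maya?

Of the 7! = 5040 arrangements, those with Quinn and Maya adjacent number 2 × 6! = 1440 (treat the pair as a block with 2 internal orders).
So 5040 − 1440 = 3600 arrangements keep them apart.

3600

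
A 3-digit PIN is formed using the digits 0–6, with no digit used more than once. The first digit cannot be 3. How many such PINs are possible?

180

The first digit has 7−1 = 6 choices (anything except 3).
The remaining 2 digits are filled from the other 6 symbols without repetition: 6 × 5 = 30.
Total: 6 × 30 = 180.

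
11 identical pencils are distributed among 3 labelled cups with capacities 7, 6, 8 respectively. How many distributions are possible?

By stars and bars, unrestricted non-negative solutions to x_1+…+x_3 = 11 number C(11+2,2) = 78.
Subtract solutions that violate a single cap (substitute x_i' = x_i − (cap_i+1)): x_1 ≥ 8 gives C(5,2) = 10; x_2 ≥ 7 gives C(6,2) = 15; x_3 ≥ 9 gives C(4,2) = 6. Together 31.
No two caps can be exceeded simultaneously, so the pair terms are all 0.
By inclusion–exclusion the count is 78 − 31 + 0 = 47.

47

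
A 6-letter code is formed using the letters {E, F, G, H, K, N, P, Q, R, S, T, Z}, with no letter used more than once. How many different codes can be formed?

665280

This is a permutation of 6 out of 12: P(12,6) = 12!/6!.
12 × 11 × 10 × 9 × 8 × 7 = 665280.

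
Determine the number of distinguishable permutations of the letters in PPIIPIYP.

280

Letter multiplicities in PPIIPIYP: I×3, P×4, Y×1.
The number of distinct arrangements is 8!/(4!·3!) = 40320/144 = 280.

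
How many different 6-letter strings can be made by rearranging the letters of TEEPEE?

The 6 letters of TEEPEE have repeats: E appearing 4 times.
Dividing 6! = 720 by 4! = 24 for the repeated letters gives 30.

30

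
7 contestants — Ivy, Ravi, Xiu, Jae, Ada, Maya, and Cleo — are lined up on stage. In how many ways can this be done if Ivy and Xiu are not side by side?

There are 7! = 5040 arrangements in all. If Ivy and Xiu are adjacent, merging them into one block gives 2·(6)! = 1440 arrangements.
So 5040 − 1440 = 3600 arrangements keep them apart.

3600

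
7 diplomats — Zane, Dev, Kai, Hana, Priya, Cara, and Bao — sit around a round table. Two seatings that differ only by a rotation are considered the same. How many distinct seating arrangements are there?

720

Seat Zane anywhere (absorbing the rotational symmetry), then permute the other 6: (6)! = 720.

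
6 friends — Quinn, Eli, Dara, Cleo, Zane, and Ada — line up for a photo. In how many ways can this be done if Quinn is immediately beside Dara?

Place the 4 others and the Quinn-Dara pair as 5 objects in a line; the pair has 2 internal arrangements.
That gives 2 × 5! = 2 × 120 = 240.

240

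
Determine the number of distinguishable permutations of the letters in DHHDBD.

60

DHHDBD has 6 letters with D appearing 3 times and H appearing twice.
Dividing 6! = 720 by 3!·2! = 12 for the repeated letters gives 60.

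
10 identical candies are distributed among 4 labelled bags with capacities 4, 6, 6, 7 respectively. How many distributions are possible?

180

By stars and bars, unrestricted non-negative solutions to x_1+…+x_4 = 10 number C(10+3,3) = 286.
Subtract solutions that violate a single cap (substitute x_i' = x_i − (cap_i+1)): x_1 ≥ 5 gives C(8,3) = 56; x_2 ≥ 7 gives C(6,3) = 20; x_3 ≥ 7 gives C(6,3) = 20; x_4 ≥ 8 gives C(5,3) = 10. Together 106.
No two caps can be exceeded simultaneously, so the pair terms are all 0.
By inclusion–exclusion the count is 286 − 106 + 0 = 180.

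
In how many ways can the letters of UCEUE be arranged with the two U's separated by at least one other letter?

There are 5!/(2!·2!) = 30 arrangements of UCEUE in total.
If the two U's are adjacent, glue them into one block, leaving 4 items to arrange: (4)!/(2!) = 12 ways.
Hence 30 − 12 = 18.

18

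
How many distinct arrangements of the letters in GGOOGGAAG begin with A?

168

Fix A in the first position and arrange the remaining 8 letters.
Those 8 letters have G appearing 5 times and O appearing twice, giving (8)!/(5!·2!) = 168.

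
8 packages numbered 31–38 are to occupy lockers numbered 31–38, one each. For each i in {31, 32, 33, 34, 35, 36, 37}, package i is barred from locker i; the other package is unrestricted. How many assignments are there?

16687

Let Aᵢ (for 31 ≤ i ≤ 37) be the placements that put package i in its forbidden locker. Any j of these fix j positions, leaving (8−j)! ways to fill the rest, and there are C(7,j) ways to pick which j.
By inclusion–exclusion, the number of valid placements is Σ_{j=0}^{7} (−1)^j C(7,j)·(8−j)!.
Computing: 40320 − 35280 + 15120 − 4200 + 840 − 126 + 14 − 1 = 16687.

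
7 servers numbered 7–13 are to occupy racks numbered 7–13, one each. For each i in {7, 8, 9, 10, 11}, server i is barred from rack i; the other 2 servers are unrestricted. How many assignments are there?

2428

Let Aᵢ (for 7 ≤ i ≤ 11) be the placements that put server i in its forbidden rack. Any j of these fix j positions, leaving (7−j)! ways to fill the rest, and there are C(5,j) ways to pick which j.
By inclusion–exclusion, the number of valid placements is Σ_{j=0}^{5} (−1)^j C(5,j)·(7−j)!.
Computing: 5040 − 3600 + 1200 − 240 + 30 − 2 = 2428.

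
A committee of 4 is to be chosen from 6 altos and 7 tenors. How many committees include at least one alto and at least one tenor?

665

With no constraint there are C(13,4) = 715 possible selections.
Selections missing a whole group: no altos → C(7,4) = 35; no tenors → C(6,4) = 15.
Both groups omitted at once is impossible, so 715 − 50 = 665.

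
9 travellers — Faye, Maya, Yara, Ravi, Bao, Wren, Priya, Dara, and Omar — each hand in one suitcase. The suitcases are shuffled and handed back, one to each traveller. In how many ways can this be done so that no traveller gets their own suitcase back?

133496

Let Aᵢ be the assignments in which traveller i gets their own suitcase. We want the size of the complement of A₁∪…∪A_9.
By inclusion–exclusion this is Σ_{j=0}^{9} (−1)^j C(9,j)·(9−j)!.
Computing: 362880 − 362880 + 181440 − 60480 + 15120 − 3024 + 504 − 72 + 9 − 1 = 133496.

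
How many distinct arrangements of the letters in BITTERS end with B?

Fix B in the last position and arrange the remaining 6 letters.
Those 6 letters have T appearing twice, giving (6)!/(2!) = 360.

360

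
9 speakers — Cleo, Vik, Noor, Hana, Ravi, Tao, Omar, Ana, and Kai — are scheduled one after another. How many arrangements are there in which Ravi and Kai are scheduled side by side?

Glue Ravi and Kai into one block (2 internal orders), leaving 8 units to arrange in a row.
That gives 2 × 8! = 2 × 40320 = 80640.

80640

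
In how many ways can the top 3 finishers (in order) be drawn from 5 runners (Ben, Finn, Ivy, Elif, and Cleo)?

60

This is an ordered selection of 3 from 5: P(5,3).
That gives 5 × 4 × 3 = 60.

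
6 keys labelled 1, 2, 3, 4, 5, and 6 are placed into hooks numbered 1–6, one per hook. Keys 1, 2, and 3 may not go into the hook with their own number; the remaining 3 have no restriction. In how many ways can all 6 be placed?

Let Aᵢ (for i ∈ {1, 2, 3}) be the placements that put key i in its forbidden hook. Any j of these fix j positions, leaving (6−j)! ways to fill the rest, and there are C(3,j) ways to pick which j.
By inclusion–exclusion, the number of valid placements is Σ_{j=0}^{3} (−1)^j C(3,j)·(6−j)!.
Computing: 720 − 360 + 72 − 6 = 426.

426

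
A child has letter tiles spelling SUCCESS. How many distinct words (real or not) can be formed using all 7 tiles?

Letter multiplicities in SUCCESS: C×2, E×1, S×3, U×1.
Dividing 7! = 5040 by 3!·2! = 12 for the repeated letters gives 420.

420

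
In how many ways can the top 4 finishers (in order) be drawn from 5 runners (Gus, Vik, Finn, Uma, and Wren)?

120

There are 5 choices for 1st place, 4 for 2nd, and so on down to 2 for position 4.
That gives 5 × 4 × 3 × 2 = 120.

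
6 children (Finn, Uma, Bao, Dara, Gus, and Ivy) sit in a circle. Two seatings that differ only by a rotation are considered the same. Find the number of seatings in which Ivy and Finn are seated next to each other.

48

Glue Ivy and Finn into a block (2 internal orders). Seating 5 units around a circle gives (4)! arrangements.
So 2 × (4)! = 2 × 24 = 48.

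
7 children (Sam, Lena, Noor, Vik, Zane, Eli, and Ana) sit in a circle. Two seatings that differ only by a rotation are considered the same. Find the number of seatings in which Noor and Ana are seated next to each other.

240

Treat {Noor, Ana} as one unit (2 internal orders) and seat the resulting 6 units around the table: (5)! circular arrangements.
So 2 × (5)! = 2 × 120 = 240.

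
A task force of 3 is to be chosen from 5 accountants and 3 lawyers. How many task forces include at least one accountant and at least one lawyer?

Unrestricted: C(8,3) = 56 ways to pick any 3 of the 8.
Selections missing a whole group: no accountants → C(3,3) = 1; no lawyers → C(5,3) = 10.
Both groups omitted at once is impossible, so 56 − 11 = 45.

45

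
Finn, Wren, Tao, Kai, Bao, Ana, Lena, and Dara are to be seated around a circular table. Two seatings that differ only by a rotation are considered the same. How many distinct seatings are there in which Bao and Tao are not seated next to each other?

3600

All circular seatings of 8 people number (7)! = 5040.
Seatings with Bao beside Tao: treat them as a block with 2 internal orders, giving 2 × (6)! = 1440.
Subtracting, 5040 − 1440 = 3600.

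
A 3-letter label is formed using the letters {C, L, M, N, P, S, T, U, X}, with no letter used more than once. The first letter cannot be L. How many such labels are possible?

The first letter has 9−1 = 8 choices (anything except L).
The remaining 2 letters are filled from the other 8 symbols without repetition: 8 × 7 = 56.
Total: 8 × 56 = 448.

448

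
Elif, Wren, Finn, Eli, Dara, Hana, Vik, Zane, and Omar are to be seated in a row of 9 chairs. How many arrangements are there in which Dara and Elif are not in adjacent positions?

282240

There are 9! = 362880 arrangements in all. If Dara and Elif are adjacent, merging them into one block gives 2·(8)! = 80640 arrangements.
Complementary counting: 362880 − 80640 = 282240.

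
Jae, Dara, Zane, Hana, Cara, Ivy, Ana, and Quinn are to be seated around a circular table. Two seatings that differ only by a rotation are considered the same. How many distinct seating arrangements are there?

Around a circle, 8 distinct people have 8!/8 = (7)! = 5040 rotationally distinct seatings.

5040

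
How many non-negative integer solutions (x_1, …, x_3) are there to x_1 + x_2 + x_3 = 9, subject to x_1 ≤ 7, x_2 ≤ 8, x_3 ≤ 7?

48

By stars and bars, unrestricted non-negative solutions to x_1+…+x_3 = 9 number C(9+2,2) = 55.
Subtract solutions that violate a single cap (substitute x_i' = x_i − (cap_i+1)): x_1 ≥ 8 gives C(3,2) = 3; x_2 ≥ 9 gives C(2,2) = 1; x_3 ≥ 8 gives C(3,2) = 3. Together 7.
No two caps can be exceeded simultaneously, so the pair terms are all 0.
By inclusion–exclusion the count is 55 − 7 + 0 = 48.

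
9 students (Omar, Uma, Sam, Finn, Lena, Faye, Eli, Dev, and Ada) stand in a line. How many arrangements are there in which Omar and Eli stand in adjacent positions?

Place the 7 others and the Omar-Eli pair as 8 objects in a line; the pair has 2 internal arrangements.
That gives 2 × 8! = 2 × 40320 = 80640.

80640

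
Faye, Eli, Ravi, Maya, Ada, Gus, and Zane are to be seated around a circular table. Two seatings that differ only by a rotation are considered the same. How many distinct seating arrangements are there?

Seat Faye anywhere (absorbing the rotational symmetry), then permute the other 6: (6)! = 720.

720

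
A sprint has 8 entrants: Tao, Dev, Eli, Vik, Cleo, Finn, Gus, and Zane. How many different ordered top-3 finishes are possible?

336

There are 8 choices for 1st place, 7 for 2nd, and 6 for 3rd.
That gives 8 × 7 × 6 = 336.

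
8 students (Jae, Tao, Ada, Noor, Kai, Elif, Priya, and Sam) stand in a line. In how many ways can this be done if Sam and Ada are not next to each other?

There are 8! = 40320 arrangements in all. If Sam and Ada are adjacent, merging them into one block gives 2·(7)! = 10080 arrangements.
Complementary counting: 40320 − 10080 = 30240.

30240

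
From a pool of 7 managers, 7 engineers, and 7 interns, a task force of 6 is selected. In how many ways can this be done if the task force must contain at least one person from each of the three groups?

45276

With no constraint there are C(21,6) = 54264 possible selections.
Subtract selections that omit an entire group: no managers → C(14,6) = 3003; no engineers → C(14,6) = 3003; no interns → C(14,6) = 3003.
Add back selections omitting two groups (i.e. drawn from a single group): C(7,6) + C(7,6) + C(7,6) = 21.
By inclusion–exclusion: 54264 − 9009 + 21 = 45276.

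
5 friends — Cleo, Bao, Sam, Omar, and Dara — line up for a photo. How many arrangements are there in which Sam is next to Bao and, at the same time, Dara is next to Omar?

Treat {Sam,Bao} as one block (2 orders) and {Dara,Omar} as another (2 orders).
That leaves 3 units to arrange: 2 × 2 × 3! = 4 × 6 = 24.

24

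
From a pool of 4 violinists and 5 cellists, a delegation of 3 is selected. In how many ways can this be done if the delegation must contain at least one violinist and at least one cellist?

Total 3-person selections from all 9: C(9,3) = 84.
Subtract selections that omit an entire group: no violinists → C(5,3) = 10; no cellists → C(4,3) = 4.
Both groups omitted at once is impossible, so 84 − 14 = 70.

70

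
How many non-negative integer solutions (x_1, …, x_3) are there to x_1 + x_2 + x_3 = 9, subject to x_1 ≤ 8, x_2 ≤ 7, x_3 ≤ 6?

45

By stars and bars, unrestricted non-negative solutions to x_1+…+x_3 = 9 number C(9+2,2) = 55.
Subtract solutions that violate a single cap (substitute x_i' = x_i − (cap_i+1)): x_1 ≥ 9 gives C(2,2) = 1; x_2 ≥ 8 gives C(3,2) = 3; x_3 ≥ 7 gives C(4,2) = 6. Together 10.
No two caps can be exceeded simultaneously, so the pair terms are all 0.
By inclusion–exclusion the count is 55 − 10 + 0 = 45.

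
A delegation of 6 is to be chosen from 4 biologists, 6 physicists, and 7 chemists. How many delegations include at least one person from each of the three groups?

9996

Unrestricted: C(17,6) = 12376 ways to pick any 6 of the 17.
Selections missing a whole group: no biologists → C(13,6) = 1716; no physicists → C(11,6) = 462; no chemists → C(10,6) = 210.
Add back selections omitting two groups (i.e. drawn from a single group): C(4,6) + C(6,6) + C(7,6) = 8.
By inclusion–exclusion: 12376 − 2388 + 8 = 9996.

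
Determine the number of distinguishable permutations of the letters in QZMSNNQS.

QZMSNNQS has 8 letters with N appearing twice, Q appearing twice, and S appearing twice.
So there are 8! / (2!·2!·2!) = 5040 distinguishable arrangements.

5040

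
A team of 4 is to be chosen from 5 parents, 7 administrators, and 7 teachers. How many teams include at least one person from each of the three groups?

Unrestricted: C(19,4) = 3876 ways to pick any 4 of the 19.
Selections missing a whole group: no parents → C(14,4) = 1001; no administrators → C(12,4) = 495; no teachers → C(12,4) = 495.
Add back selections omitting two groups (i.e. drawn from a single group): C(5,4) + C(7,4) + C(7,4) = 75.
By inclusion–exclusion: 3876 − 1991 + 75 = 1960.

1960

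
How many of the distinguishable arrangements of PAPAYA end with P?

With the last slot taken by P, it remains to arrange the other 5 letters (APAYA).
Those 5 letters have A appearing 3 times, giving (5)!/(3!) = 20.

20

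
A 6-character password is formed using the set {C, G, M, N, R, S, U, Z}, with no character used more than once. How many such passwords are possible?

20160

This is a permutation of 6 out of 8: P(8,6) = 8!/2!.
8 × 7 × 6 × 5 × 4 × 3 = 20160.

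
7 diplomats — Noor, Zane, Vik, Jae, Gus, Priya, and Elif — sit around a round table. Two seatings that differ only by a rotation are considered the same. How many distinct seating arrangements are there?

720

Fix one person's seat to break rotational symmetry; the remaining 6 people can be arranged in (6)! = 720 ways.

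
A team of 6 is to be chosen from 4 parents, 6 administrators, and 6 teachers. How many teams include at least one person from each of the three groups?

With no constraint there are C(16,6) = 8008 possible selections.
Subtract selections that omit an entire group: no parents → C(12,6) = 924; no administrators → C(10,6) = 210; no teachers → C(10,6) = 210.
Add back selections omitting two groups (i.e. drawn from a single group): C(4,6) + C(6,6) + C(6,6) = 2.
By inclusion–exclusion: 8008 − 1344 + 2 = 6666.

6666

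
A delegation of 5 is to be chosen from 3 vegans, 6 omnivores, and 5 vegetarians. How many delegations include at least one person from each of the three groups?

Unrestricted: C(14,5) = 2002 ways to pick any 5 of the 14.
Subtract selections that omit an entire group: no vegans → C(11,5) = 462; no omnivores → C(8,5) = 56; no vegetarians → C(9,5) = 126.
Add back selections omitting two groups (i.e. drawn from a single group): C(3,5) + C(6,5) + C(5,5) = 7.
By inclusion–exclusion: 2002 − 644 + 7 = 1365.

1365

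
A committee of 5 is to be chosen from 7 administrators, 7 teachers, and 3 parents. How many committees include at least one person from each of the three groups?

3724

Unrestricted: C(17,5) = 6188 ways to pick any 5 of the 17.
Subtract selections that omit an entire group: no administrators → C(10,5) = 252; no teachers → C(10,5) = 252; no parents → C(14,5) = 2002.
Add back selections omitting two groups (i.e. drawn from a single group): C(7,5) + C(7,5) + C(3,5) = 42.
By inclusion–exclusion: 6188 − 2506 + 42 = 3724.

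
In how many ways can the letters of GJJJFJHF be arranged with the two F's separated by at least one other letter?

630

There are 8!/(4!·2!) = 840 arrangements of GJJJFJHF in total.
Arrangements with the F's together: treat FF as one letter, giving (7)!/(4!) = 210.
Subtracting, 840 − 210 = 630 arrangements keep the F's apart.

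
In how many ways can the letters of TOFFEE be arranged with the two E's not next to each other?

Total arrangements of TOFFEE: 6!/(2!·2!) = 180.
Arrangements with the E's together: treat EE as one letter, giving (5)!/(2!) = 60.
Subtracting, 180 − 60 = 120 arrangements keep the E's apart.

120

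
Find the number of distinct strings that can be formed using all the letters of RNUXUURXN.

RNUXUURXN has 9 letters with N appearing twice, R appearing twice, U appearing 3 times, and X appearing twice.
Dividing 9! = 362880 by 3!·2!·2!·2! = 48 for the repeated letters gives 7560.

7560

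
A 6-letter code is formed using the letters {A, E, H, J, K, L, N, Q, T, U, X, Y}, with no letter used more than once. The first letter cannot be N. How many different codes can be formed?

609840

The first letter has 12−1 = 11 choices (anything except N).
The remaining 5 letters are filled from the other 11 symbols without repetition: 11 × 10 × 9 × 8 × 7 = 55440.
Total: 11 × 55440 = 609840.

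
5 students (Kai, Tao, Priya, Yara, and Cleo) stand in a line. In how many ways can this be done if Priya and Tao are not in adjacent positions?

Of the 5! = 120 arrangements, those with Priya and Tao adjacent number 2 × 4! = 48 (treat the pair as a block with 2 internal orders).
So 120 − 48 = 72 arrangements keep them apart.

72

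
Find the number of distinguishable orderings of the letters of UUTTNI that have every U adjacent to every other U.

Treat the 2 copies of U as a single block. The multiset to arrange is then {UU, I, N, T, T}, 5 items in all.
That gives (5)!/(2!) = 60 arrangements.

60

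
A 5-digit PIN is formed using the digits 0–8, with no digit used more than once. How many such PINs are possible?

15120

With no repetition, fill the 5 digits in order: 9 choices, then 8, down to 5.
That product is 9 × 8 × 7 × 6 × 5 = 15120.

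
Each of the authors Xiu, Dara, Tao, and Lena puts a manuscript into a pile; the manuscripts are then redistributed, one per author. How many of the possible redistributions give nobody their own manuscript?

Count assignments avoiding every fixed point. For any j of the 4 authors fixed to their own manuscript, the other 4−j can be arranged in (4−j)! ways.
By inclusion–exclusion this is Σ_{j=0}^{4} (−1)^j C(4,j)·(4−j)!.
Computing: 24 − 24 + 12 − 4 + 1 = 9.

9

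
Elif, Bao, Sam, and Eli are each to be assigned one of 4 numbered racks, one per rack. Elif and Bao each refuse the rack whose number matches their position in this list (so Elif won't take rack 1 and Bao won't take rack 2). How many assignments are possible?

Let Aᵢ (for i ∈ {1, 2}) be the placements that put person i in their forbidden rack. Any j of these fix j positions, leaving (4−j)! ways to fill the rest, and there are C(2,j) ways to pick which j.
By inclusion–exclusion, the number of valid placements is Σ_{j=0}^{2} (−1)^j C(2,j)·(4−j)!.
Computing: 24 − 12 + 2 = 14.

14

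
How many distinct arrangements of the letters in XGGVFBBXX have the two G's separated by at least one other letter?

There are 9!/(3!·2!·2!) = 15120 arrangements of XGGVFBBXX in total.
Arrangements with the G's together: treat GG as one letter, giving (8)!/(3!·2!) = 3360.
Subtracting, 15120 − 3360 = 11760 arrangements keep the G's apart.

11760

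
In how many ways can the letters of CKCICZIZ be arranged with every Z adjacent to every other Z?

420

Treat the 2 copies of Z as a single block. The multiset to arrange is then {ZZ, C, C, C, I, I, K}, 7 items in all.
That gives (7)!/(3!·2!) = 420 arrangements.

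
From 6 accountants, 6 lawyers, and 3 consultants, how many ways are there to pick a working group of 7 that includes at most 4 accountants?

Split by how many accountants are chosen (0 through 4).
Sum: C(6,0)·C(9,7) + C(6,1)·C(9,6) + C(6,2)·C(9,5) + C(6,3)·C(9,4) + C(6,4)·C(9,3) = 36 + 504 + 1890 + 2520 + 1260 = 6210.

6210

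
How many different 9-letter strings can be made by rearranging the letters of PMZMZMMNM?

1512

Letter multiplicities in PMZMZMMNM: M×5, N×1, P×1, Z×2.
The number of distinct arrangements is 9!/(5!·2!) = 362880/240 = 1512.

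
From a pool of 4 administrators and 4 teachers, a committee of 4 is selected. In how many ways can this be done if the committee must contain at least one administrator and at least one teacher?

68

Unrestricted: C(8,4) = 70 ways to pick any 4 of the 8.
Selections missing a whole group: no administrators → C(4,4) = 1; no teachers → C(4,4) = 1.
Both groups omitted at once is impossible, so 70 − 2 = 68.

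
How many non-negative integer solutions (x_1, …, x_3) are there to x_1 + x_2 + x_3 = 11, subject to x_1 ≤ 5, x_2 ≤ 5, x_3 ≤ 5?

By stars and bars, unrestricted non-negative solutions to x_1+…+x_3 = 11 number C(11+2,2) = 78.
Subtract solutions that violate a single cap (substitute x_i' = x_i − (cap_i+1)): x_1 ≥ 6 gives C(7,2) = 21; x_2 ≥ 6 gives C(7,2) = 21; x_3 ≥ 6 gives C(7,2) = 21. Together 63.
No two caps can be exceeded simultaneously, so the pair terms are all 0.
By inclusion–exclusion the count is 78 − 63 + 0 = 15.

15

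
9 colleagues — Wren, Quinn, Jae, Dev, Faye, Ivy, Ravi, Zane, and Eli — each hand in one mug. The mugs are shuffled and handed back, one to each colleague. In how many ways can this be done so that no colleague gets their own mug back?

133496

Let Aᵢ be the assignments in which colleague i gets their own mug. We want the size of the complement of A₁∪…∪A_9.
By inclusion–exclusion this is Σ_{j=0}^{9} (−1)^j C(9,j)·(9−j)!.
Computing: 362880 − 362880 + 181440 − 60480 + 15120 − 3024 + 504 − 72 + 9 − 1 = 133496.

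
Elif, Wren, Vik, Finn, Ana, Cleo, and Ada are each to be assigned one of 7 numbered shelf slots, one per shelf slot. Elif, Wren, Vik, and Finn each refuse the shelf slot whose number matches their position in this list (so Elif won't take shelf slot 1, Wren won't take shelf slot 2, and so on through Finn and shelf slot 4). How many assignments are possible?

2790

Let Aᵢ (for 1 ≤ i ≤ 4) be the placements that put person i in their forbidden shelf slot. Any j of these fix j positions, leaving (7−j)! ways to fill the rest, and there are C(4,j) ways to pick which j.
By inclusion–exclusion, the number of valid placements is Σ_{j=0}^{4} (−1)^j C(4,j)·(7−j)!.
Computing: 5040 − 2880 + 720 − 96 + 6 = 2790.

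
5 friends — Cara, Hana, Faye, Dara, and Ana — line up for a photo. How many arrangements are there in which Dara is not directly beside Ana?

72

There are 5! = 120 arrangements in all. If Dara and Ana are adjacent, merging them into one block gives 2·(4)! = 48 arrangements.
Complementary counting: 120 − 48 = 72.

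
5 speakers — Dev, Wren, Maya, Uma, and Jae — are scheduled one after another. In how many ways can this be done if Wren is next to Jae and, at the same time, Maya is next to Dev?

24

Treat {Wren,Jae} as one block (2 orders) and {Maya,Dev} as another (2 orders).
That leaves 3 units to arrange: 2 × 2 × 3! = 4 × 6 = 24.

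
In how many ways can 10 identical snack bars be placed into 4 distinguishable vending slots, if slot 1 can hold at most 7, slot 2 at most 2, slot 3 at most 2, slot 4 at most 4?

Without the upper bounds there are C(13,3) = 286 ways to split 10 among 4 vending slots.
Subtract solutions that violate a single cap (substitute x_i' = x_i − (cap_i+1)): x_1 ≥ 8 gives C(5,3) = 10; x_2 ≥ 3 gives C(10,3) = 120; x_3 ≥ 3 gives C(10,3) = 120; x_4 ≥ 5 gives C(8,3) = 56. Together 306.
Add back pairs where two caps are both exceeded: 0 + 0 + 0 + 35 + 10 + 10 = 55.
By inclusion–exclusion the count is 286 − 306 + 55 = 35.

35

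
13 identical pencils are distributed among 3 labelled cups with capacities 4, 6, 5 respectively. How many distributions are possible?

6

By stars and bars, unrestricted non-negative solutions to x_1+…+x_3 = 13 number C(13+2,2) = 105.
Subtract solutions that violate a single cap (substitute x_i' = x_i − (cap_i+1)): x_1 ≥ 5 gives C(10,2) = 45; x_2 ≥ 7 gives C(8,2) = 28; x_3 ≥ 6 gives C(9,2) = 36. Together 109.
Add back pairs where two caps are both exceeded: 3 + 6 + 1 = 10.
By inclusion–exclusion the count is 105 − 109 + 10 = 6.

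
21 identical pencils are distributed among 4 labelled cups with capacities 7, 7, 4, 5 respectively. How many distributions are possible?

Ignoring the caps, the number of non-negative solutions to x_1+…+x_4 = 21 is C(24,3) = 2024.
Subtract solutions that violate a single cap (substitute x_i' = x_i − (cap_i+1)): x_1 ≥ 8 gives C(16,3) = 560; x_2 ≥ 8 gives C(16,3) = 560; x_3 ≥ 5 gives C(19,3) = 969; x_4 ≥ 6 gives C(18,3) = 816. Together 2905.
Add back pairs where two caps are both exceeded: 56 + 165 + 120 + 165 + 120 + 286 = 912.
Subtract triples: 1 + 0 + 10 + 10 = 21.
By inclusion–exclusion the count is 2024 − 2905 + 912 − 21 = 10.

10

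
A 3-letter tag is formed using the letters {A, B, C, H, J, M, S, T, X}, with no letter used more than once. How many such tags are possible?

This is a permutation of 3 out of 9: P(9,3) = 9!/6!.
That product is 9 × 8 × 7 = 504.

504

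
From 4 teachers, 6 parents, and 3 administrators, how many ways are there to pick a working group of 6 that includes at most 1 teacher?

588

Split by how many teachers are chosen (0 through 1).
Sum: C(4,0)·C(9,6) + C(4,1)·C(9,5) = 84 + 504 = 588.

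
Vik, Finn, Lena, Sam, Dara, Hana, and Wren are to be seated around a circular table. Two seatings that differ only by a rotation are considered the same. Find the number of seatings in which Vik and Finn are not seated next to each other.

480

Without the restriction there are (6)! = 720 seatings.
Those with Vik next to Finn: fuse the pair into one unit and seat 6 units around a circle — 2·(5)! = 240.
Subtracting, 720 − 240 = 480.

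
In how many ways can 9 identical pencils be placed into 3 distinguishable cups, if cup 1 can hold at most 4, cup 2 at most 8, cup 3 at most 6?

33

Ignoring the caps, the number of non-negative solutions to x_1+…+x_3 = 9 is C(11,2) = 55.
Subtract solutions that violate a single cap (substitute x_i' = x_i − (cap_i+1)): x_1 ≥ 5 gives C(6,2) = 15; x_2 ≥ 9 gives C(2,2) = 1; x_3 ≥ 7 gives C(4,2) = 6. Together 22.
No two caps can be exceeded simultaneously, so the pair terms are all 0.
By inclusion–exclusion the count is 55 − 22 + 0 = 33.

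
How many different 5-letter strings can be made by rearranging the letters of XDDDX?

Letter multiplicities in XDDDX: D×3, X×2.
So there are 5! / (3!·2!) = 10 distinguishable arrangements.

10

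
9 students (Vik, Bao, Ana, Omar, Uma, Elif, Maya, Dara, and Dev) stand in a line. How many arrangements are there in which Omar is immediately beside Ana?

80640

Place the 7 others and the Omar-Ana pair as 8 objects in a line; the pair has 2 internal arrangements.
That gives 2 × 8! = 2 × 40320 = 80640.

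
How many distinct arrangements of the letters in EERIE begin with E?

12

With the first slot taken by E, it remains to arrange the other 4 letters (ERIE).
Those 4 letters have E appearing twice, giving (4)!/(2!) = 12.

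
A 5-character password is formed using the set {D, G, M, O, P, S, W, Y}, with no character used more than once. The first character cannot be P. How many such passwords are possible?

The first character has 8−1 = 7 choices (anything except P).
The remaining 4 characters are filled from the other 7 symbols without repetition: 7 × 6 × 5 × 4 = 840.
Total: 7 × 840 = 5880.

5880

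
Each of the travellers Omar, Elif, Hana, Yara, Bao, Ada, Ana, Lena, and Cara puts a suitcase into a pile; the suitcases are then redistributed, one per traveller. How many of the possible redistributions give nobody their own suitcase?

Count assignments avoiding every fixed point. For any j of the 9 travellers fixed to their own suitcase, the other 9−j can be arranged in (9−j)! ways.
By inclusion–exclusion this is Σ_{j=0}^{9} (−1)^j C(9,j)·(9−j)!.
Computing: 362880 − 362880 + 181440 − 60480 + 15120 − 3024 + 504 − 72 + 9 − 1 = 133496.

133496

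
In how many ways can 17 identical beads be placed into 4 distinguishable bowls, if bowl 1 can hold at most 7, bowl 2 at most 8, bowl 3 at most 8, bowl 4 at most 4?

212

Without the upper bounds there are C(20,3) = 1140 ways to split 17 among 4 bowls.
Subtract solutions that violate a single cap (substitute x_i' = x_i − (cap_i+1)): x_1 ≥ 8 gives C(12,3) = 220; x_2 ≥ 9 gives C(11,3) = 165; x_3 ≥ 9 gives C(11,3) = 165; x_4 ≥ 5 gives C(15,3) = 455. Together 1005.
Add back pairs where two caps are both exceeded: 1 + 1 + 35 + 0 + 20 + 20 = 77.
By inclusion–exclusion the count is 1140 − 1005 + 77 = 212.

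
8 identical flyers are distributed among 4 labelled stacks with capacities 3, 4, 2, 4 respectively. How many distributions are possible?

Ignoring the caps, the number of non-negative solutions to x_1+…+x_4 = 8 is C(11,3) = 165.
Subtract solutions that violate a single cap (substitute x_i' = x_i − (cap_i+1)): x_1 ≥ 4 gives C(7,3) = 35; x_2 ≥ 5 gives C(6,3) = 20; x_3 ≥ 3 gives C(8,3) = 56; x_4 ≥ 5 gives C(6,3) = 20. Together 131.
Add back pairs where two caps are both exceeded: 0 + 4 + 0 + 1 + 0 + 1 = 6.
By inclusion–exclusion the count is 165 − 131 + 6 = 40.

40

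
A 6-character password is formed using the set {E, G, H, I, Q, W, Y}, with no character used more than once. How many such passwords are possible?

This is a permutation of 6 out of 7: P(7,6) = 7!/1!.
7 × 6 × 5 × 4 × 3 × 2 = 5040.

5040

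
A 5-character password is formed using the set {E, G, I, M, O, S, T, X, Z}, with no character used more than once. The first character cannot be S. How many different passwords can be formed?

13440

The first character has 9−1 = 8 choices (anything except S).
The remaining 4 characters are filled from the other 8 symbols without repetition: 8 × 7 × 6 × 5 = 1680.
Total: 8 × 1680 = 13440.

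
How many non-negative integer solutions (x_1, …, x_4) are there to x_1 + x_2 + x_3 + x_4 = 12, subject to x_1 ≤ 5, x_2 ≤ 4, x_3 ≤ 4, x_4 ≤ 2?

19

Without the upper bounds there are C(15,3) = 455 ways to split 12 among 4 variables.
Subtract solutions that violate a single cap (substitute x_i' = x_i − (cap_i+1)): x_1 ≥ 6 gives C(9,3) = 84; x_2 ≥ 5 gives C(10,3) = 120; x_3 ≥ 5 gives C(10,3) = 120; x_4 ≥ 3 gives C(12,3) = 220. Together 544.
Add back pairs where two caps are both exceeded: 4 + 4 + 20 + 10 + 35 + 35 = 108.
By inclusion–exclusion the count is 455 − 544 + 108 = 19.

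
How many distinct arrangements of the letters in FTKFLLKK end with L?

Fix L in the last position and arrange the remaining 7 letters.
Those 7 letters have F appearing twice and K appearing 3 times, giving (7)!/(3!·2!) = 420.

420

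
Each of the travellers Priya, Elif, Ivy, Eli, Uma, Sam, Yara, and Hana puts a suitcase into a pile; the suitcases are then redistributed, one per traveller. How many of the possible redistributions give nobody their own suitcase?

14833

This is the derangement count D_8: permutations of 8 items with no fixed point.
By inclusion–exclusion this is Σ_{j=0}^{8} (−1)^j C(8,j)·(8−j)!.
Computing: 40320 − 40320 + 20160 − 6720 + 1680 − 336 + 56 − 8 + 1 = 14833.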